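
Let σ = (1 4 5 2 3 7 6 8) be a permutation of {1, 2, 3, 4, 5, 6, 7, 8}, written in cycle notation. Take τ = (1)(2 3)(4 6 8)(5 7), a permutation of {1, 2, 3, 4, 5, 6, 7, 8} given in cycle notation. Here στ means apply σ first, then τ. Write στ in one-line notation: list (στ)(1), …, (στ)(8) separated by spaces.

6 2 5 7 3 4 8 1

(στ)(x) = τ(σ(x)). Computing each image: τ(σ(1)) = τ(4) = 6, τ(σ(2)) = τ(3) = 2, τ(σ(3)) = τ(7) = 5, τ(σ(4)) = τ(5) = 7, τ(σ(5)) = τ(2) = 3, τ(σ(6)) = τ(8) = 4, τ(σ(7)) = τ(6) = 8, τ(σ(8)) = τ(1) = 1.
Hence στ = [6 2 5 7 3 4 8 1].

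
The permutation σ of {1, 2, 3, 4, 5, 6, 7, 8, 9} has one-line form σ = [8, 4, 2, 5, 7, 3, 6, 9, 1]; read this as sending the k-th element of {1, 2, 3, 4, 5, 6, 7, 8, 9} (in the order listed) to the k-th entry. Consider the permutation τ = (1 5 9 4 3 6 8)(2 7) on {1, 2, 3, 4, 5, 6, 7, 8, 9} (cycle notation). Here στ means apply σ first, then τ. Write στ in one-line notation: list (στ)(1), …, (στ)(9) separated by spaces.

1 3 7 9 2 6 8 4 5

(στ)(x) = τ(σ(x)). Computing each image: τ(σ(1)) = τ(8) = 1, τ(σ(2)) = τ(4) = 3, τ(σ(3)) = τ(2) = 7, τ(σ(4)) = τ(5) = 9, τ(σ(5)) = τ(7) = 2, τ(σ(6)) = τ(3) = 6, τ(σ(7)) = τ(6) = 8, τ(σ(8)) = τ(9) = 4, τ(σ(9)) = τ(1) = 5.
Hence στ = [1 3 7 9 2 6 8 4 5].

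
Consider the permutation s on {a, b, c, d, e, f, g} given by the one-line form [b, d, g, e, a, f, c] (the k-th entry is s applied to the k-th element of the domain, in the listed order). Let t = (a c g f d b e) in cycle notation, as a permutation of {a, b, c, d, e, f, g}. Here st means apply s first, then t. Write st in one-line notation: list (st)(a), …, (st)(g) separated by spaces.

For each element, apply s then t: a → b → e; b → d → b; c → g → f; d → e → a; e → a → c; f → f → d; g → c → g.
Collecting the images, st = [e b f a c d g].

e b f a c d g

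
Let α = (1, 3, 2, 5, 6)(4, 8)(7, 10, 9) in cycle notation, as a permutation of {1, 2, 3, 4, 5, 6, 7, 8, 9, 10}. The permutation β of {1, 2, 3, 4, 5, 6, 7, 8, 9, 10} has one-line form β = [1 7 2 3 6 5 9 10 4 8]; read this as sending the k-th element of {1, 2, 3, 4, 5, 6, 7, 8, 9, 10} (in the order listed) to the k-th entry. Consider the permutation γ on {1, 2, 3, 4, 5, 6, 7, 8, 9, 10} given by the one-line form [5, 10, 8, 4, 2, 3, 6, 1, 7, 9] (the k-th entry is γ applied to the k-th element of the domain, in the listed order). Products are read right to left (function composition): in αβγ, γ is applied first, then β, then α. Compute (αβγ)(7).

6

Chase 7: γ(7) = 6; β(6) = 5; α(5) = 6. Hence (αβγ)(7) = 6.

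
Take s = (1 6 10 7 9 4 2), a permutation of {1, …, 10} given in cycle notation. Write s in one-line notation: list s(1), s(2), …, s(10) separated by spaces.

6 1 3 2 5 10 9 8 4 7

Each element maps to the next entry in its cycle (wrapping to the front): 1→6, 2→1, 3→3, 4→2, 5→5, 6→10, 7→9, 8→8, 9→4, 10→7.
Listing these in domain order gives 6 1 3 2 5 10 9 8 4 7.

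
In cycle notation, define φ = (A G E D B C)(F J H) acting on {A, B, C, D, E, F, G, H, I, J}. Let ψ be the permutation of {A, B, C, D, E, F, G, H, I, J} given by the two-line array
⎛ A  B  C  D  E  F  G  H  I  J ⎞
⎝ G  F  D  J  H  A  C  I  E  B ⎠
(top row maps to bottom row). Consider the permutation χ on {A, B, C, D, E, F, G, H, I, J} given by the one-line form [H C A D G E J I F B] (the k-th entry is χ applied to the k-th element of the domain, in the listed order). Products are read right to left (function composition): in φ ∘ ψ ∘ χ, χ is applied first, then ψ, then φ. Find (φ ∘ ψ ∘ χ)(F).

F

Chase F: χ(F) = E; ψ(E) = H; φ(H) = F. Hence (φ ∘ ψ ∘ χ)(F) = F.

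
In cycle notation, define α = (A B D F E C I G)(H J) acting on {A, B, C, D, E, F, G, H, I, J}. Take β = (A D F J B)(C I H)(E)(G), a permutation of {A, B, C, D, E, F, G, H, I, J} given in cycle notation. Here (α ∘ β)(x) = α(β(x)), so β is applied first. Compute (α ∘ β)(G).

(α ∘ β)(G) = α(β(G)). β(G) = G, then α(G) = A. So (α ∘ β)(G) = A.

A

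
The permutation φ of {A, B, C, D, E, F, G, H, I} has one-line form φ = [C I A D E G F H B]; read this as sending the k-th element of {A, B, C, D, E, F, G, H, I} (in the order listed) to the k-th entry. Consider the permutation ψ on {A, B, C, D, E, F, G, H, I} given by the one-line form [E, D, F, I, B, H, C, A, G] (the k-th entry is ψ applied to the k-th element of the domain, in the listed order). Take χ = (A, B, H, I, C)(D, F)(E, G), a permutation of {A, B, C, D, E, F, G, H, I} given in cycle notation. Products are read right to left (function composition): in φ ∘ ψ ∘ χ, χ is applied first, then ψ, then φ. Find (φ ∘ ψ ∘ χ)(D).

H

(φ ∘ ψ ∘ χ)(D) = φ(ψ(χ(D))). χ(D) = F, then ψ(F) = H, then φ(H) = H, so the result is H.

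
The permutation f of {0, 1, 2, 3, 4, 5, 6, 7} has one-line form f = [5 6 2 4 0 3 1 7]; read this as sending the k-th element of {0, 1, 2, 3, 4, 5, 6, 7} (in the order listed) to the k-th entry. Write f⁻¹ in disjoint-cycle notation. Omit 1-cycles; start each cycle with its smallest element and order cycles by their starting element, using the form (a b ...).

First write f in disjoint cycles: (0 5 3 4)(1 6).
The inverse reverses every cycle; in canonical form, f⁻¹ = (0 4 3 5)(1 6).

(0 4 3 5)(1 6)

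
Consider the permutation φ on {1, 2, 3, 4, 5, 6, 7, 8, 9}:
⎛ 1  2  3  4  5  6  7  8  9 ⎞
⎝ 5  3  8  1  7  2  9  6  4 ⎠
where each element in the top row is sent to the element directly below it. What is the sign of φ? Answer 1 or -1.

-1

In disjoint-cycle form the cycle lengths are 5, 4.
A cycle is odd iff its length is even; φ has 1 even-length cycle, so sgn(φ) = (−1)^1 and φ is odd.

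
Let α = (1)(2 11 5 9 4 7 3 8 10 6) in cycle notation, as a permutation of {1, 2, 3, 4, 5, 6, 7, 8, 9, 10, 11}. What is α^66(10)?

10 lies in the 10-cycle (2 11 5 9 4 7 3 8 10 6).
Powers repeat with period 10 on this cycle, and 66 mod 10 = 6, so α^66(10) = α^6(10).
Stepping 6 places around the cycle: 10 → 6 → 2 → 11 → 5 → 9 → 4.

4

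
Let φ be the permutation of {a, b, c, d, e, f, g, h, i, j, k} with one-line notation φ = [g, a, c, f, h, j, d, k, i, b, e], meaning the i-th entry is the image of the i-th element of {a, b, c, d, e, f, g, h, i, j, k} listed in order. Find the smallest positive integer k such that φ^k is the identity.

The disjoint-cycle form of φ has cycle lengths 6, 3, 1, 1.
The order is lcm(6, 3) = 6.

6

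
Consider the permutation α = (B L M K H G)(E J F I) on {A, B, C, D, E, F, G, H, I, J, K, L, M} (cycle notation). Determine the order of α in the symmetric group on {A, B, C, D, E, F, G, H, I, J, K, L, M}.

The cycle type of α is (6, 4, 1, 1, 1).
The order is lcm(6, 4) = 12.

12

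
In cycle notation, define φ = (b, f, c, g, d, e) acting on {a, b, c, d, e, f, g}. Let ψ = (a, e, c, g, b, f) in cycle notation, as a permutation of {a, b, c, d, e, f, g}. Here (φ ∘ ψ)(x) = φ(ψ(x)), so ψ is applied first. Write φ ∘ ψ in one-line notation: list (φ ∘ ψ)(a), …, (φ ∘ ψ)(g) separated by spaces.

b c d e g a f

(φ ∘ ψ)(x) = φ(ψ(x)). Computing each image: φ(ψ(a)) = φ(e) = b, φ(ψ(b)) = φ(f) = c, φ(ψ(c)) = φ(g) = d, φ(ψ(d)) = φ(d) = e, φ(ψ(e)) = φ(c) = g, φ(ψ(f)) = φ(a) = a, φ(ψ(g)) = φ(b) = f.
Hence φ ∘ ψ = [b c d e g a f].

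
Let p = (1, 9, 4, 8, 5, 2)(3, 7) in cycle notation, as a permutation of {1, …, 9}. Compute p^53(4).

9

4 lies in the 6-cycle (1, 9, 4, 8, 5, 2).
Since the cycle has length 6, p^53 acts on it the same as p^5 (53 mod 6 = 5).
Stepping 5 places around the cycle: 4 → 8 → 5 → 2 → 1 → 9.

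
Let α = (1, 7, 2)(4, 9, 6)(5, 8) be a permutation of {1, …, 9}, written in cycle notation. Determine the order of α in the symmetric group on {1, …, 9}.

The disjoint cycles have lengths 3, 3, 2, 1.
The order of α is the least common multiple of its cycle lengths: lcm(3, 3, 2) = 6.

6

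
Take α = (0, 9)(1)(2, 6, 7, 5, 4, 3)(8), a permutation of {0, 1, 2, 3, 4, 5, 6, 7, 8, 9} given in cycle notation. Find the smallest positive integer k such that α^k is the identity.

6

The disjoint cycles have lengths 6, 2, 1, 1.
The order is lcm(6, 2) = 6.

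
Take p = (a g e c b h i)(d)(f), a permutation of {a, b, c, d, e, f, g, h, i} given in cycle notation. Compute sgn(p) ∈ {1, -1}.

The cycle lengths are 7, 1, 1.
A cycle is odd iff its length is even; p has 0 even-length cycles, so sgn(p) = (−1)^0 and p is even.

1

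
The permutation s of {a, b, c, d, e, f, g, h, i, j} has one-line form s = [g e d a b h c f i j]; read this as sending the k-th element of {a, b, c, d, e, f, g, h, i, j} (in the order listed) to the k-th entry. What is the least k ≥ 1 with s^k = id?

Writing s as disjoint cycles, the cycle lengths are 4, 2, 2, 1, 1.
Since disjoint cycles commute, ord(s) = lcm(4, 2, 2) = 4.

4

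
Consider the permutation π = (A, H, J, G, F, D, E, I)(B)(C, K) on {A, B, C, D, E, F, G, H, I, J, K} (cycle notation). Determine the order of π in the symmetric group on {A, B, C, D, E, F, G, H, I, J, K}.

The disjoint cycles have lengths 8, 2, 1.
The order of π is the least common multiple of its cycle lengths: lcm(8, 2) = 8.

8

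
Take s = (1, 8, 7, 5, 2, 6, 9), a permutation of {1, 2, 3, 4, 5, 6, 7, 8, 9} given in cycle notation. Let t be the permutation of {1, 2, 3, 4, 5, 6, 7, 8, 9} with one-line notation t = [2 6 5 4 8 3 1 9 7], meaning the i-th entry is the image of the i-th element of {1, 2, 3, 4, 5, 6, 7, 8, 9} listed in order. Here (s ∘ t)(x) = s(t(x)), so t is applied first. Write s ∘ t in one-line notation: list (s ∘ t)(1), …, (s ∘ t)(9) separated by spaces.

Chase each element through t then s: 1 → 2 → 6; 2 → 6 → 9; 3 → 5 → 2; 4 → 4 → 4; 5 → 8 → 7; 6 → 3 → 3; 7 → 1 → 8; 8 → 9 → 1; 9 → 7 → 5.
So s ∘ t in one-line form is 6 9 2 4 7 3 8 1 5.

6 9 2 4 7 3 8 1 5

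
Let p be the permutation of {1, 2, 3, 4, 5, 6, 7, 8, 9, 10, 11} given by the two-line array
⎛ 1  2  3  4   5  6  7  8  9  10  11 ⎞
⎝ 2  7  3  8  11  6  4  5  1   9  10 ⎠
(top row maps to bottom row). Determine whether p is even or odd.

even

In disjoint-cycle form the cycle lengths are 9, 1, 1.
A cycle of length ℓ contributes ℓ−1 transpositions, so p is a product of 8 transpositions — even.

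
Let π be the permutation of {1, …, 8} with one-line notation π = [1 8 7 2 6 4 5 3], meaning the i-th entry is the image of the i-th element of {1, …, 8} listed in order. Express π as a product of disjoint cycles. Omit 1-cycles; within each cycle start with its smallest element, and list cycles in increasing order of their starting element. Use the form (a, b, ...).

Start at 2 and follow images: 2 → 8 → 3 → 7 → 5 → 6 → 4 → 2, giving the cycle (2, 8, 3, 7, 5, 6, 4).
Continuing from each remaining unvisited element yields (2, 8, 3, 7, 5, 6, 4).

(2, 8, 3, 7, 5, 6, 4)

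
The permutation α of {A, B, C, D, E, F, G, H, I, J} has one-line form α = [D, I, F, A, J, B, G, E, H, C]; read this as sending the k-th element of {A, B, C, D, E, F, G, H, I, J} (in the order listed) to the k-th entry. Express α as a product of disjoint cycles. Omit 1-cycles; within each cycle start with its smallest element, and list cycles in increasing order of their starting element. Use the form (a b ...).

Start at A and follow images: A → D → A, giving the cycle (A D).
Continuing from each remaining unvisited element yields (A D)(B I H E J C F).

(A D)(B I H E J C F)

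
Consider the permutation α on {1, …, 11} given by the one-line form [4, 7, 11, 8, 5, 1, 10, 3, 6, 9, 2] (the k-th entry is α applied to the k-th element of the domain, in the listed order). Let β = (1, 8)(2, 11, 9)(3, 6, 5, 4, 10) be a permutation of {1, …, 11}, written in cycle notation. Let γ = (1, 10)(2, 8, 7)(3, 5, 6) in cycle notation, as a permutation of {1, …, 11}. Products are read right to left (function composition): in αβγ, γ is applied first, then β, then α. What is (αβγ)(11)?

(αβγ)(11) = α(β(γ(11))). γ(11) = 11, then β(11) = 9, then α(9) = 6, so the result is 6.

6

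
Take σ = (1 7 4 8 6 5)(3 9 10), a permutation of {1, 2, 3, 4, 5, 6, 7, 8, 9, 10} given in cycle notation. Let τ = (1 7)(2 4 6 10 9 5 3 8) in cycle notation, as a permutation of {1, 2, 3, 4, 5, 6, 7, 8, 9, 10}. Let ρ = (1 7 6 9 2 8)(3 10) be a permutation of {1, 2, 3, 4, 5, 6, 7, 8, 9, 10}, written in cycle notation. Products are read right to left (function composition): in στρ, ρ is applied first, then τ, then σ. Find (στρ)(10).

Chase 10: ρ(10) = 3; τ(3) = 8; σ(8) = 6. Hence (στρ)(10) = 6.

6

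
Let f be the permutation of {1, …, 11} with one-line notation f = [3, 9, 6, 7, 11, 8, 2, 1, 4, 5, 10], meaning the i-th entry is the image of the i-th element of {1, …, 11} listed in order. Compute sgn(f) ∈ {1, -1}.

In disjoint-cycle form the cycle lengths are 4, 4, 3.
A cycle is odd iff its length is even; f has 2 even-length cycles, so sgn(f) = (−1)^2 and f is even.

1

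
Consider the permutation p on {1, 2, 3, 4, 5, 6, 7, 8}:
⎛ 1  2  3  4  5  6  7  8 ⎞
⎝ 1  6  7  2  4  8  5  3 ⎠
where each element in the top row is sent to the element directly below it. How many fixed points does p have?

The fixed points (elements with p(x) = x) are {1}, so there is 1.

1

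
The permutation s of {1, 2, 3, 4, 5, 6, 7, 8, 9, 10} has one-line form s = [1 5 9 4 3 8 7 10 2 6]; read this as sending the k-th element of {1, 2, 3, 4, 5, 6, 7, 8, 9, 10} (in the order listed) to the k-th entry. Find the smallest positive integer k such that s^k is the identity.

12

Writing s as disjoint cycles, the cycle lengths are 4, 3, 1, 1, 1.
Since disjoint cycles commute, ord(s) = lcm(4, 3) = 12.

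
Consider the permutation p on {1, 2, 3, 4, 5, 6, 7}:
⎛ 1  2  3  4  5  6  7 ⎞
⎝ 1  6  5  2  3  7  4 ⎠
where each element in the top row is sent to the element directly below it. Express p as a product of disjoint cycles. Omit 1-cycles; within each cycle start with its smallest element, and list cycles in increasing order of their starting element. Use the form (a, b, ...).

(2, 6, 7, 4)(3, 5)

Start at 2 and follow images: 2 → 6 → 7 → 4 → 2, giving the cycle (2, 6, 7, 4).
Continuing from each remaining unvisited element yields (2, 6, 7, 4)(3, 5).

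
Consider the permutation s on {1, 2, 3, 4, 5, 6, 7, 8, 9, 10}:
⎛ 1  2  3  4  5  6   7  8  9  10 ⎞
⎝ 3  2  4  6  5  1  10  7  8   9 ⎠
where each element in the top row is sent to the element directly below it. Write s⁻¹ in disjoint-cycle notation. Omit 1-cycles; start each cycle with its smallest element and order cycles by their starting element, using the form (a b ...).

(1 6 4 3)(7 8 9 10)

First write s in disjoint cycles: (1 3 4 6)(7 10 9 8).
Reversing each cycle (and rotating so the smallest element leads) gives s⁻¹ = (1 6 4 3)(7 8 9 10).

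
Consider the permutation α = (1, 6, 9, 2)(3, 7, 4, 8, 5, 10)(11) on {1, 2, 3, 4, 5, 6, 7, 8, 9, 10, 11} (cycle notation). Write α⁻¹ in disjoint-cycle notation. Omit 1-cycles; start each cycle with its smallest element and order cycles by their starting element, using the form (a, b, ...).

Inverting a permutation written in cycle notation just reverses the order within every cycle.
After reversing and putting each cycle's least element first, α⁻¹ = (1, 2, 9, 6)(3, 10, 5, 8, 4, 7).

(1, 2, 9, 6)(3, 10, 5, 8, 4, 7)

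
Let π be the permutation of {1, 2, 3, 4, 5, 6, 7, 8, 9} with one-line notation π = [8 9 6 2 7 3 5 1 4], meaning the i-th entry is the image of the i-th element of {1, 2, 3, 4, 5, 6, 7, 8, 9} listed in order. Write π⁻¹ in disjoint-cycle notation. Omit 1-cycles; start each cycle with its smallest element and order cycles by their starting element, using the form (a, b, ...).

First write π in disjoint cycles: (1, 8)(2, 9, 4)(3, 6)(5, 7).
The inverse reverses every cycle; in canonical form, π⁻¹ = (1, 8)(2, 4, 9)(3, 6)(5, 7).

(1, 8)(2, 4, 9)(3, 6)(5, 7)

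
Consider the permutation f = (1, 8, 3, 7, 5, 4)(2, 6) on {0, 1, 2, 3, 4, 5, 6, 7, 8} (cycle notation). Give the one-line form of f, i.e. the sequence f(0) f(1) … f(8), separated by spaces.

Reading each image from the cycles: 0→0, 1→8, 2→6, 3→7, 4→1, 5→4, 6→2, 7→5, 8→3.
So the one-line form is 0 8 6 7 1 4 2 5 3.

0 8 6 7 1 4 2 5 3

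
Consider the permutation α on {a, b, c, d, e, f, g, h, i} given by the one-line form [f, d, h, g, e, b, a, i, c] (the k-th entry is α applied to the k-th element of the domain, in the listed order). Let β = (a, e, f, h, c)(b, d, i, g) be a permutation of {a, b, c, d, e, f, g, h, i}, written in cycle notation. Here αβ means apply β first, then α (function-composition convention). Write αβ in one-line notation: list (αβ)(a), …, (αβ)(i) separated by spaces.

For each element, apply β then α: a → e → e; b → d → g; c → a → f; d → i → c; e → f → b; f → h → i; g → b → d; h → c → h; i → g → a.
Collecting the images, αβ = [e g f c b i d h a].

e g f c b i d h a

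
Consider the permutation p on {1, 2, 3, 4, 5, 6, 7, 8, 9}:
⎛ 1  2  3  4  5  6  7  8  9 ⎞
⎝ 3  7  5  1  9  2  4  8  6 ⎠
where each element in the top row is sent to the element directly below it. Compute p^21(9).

Tracing 9 → 6 → … returns to 9 after 8 steps, so 9 lies in an 8-cycle (1, 3, 5, 9, 6, 2, 7, 4).
Powers repeat with period 8 on this cycle, and 21 mod 8 = 5, so p^21(9) = p^5(9).
Advancing 5 steps from 9: 9 → 6 → 2 → 7 → 4 → 1.

1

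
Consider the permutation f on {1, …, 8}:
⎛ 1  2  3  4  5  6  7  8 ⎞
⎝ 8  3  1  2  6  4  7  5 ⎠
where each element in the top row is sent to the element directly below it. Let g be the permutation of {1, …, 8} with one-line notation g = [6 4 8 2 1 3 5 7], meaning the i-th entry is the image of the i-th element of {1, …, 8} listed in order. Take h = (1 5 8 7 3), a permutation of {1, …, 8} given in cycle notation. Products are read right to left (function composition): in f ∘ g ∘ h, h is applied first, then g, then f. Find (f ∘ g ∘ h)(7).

(f ∘ g ∘ h)(7) = f(g(h(7))). h(7) = 3, then g(3) = 8, then f(8) = 5, so the result is 5.

5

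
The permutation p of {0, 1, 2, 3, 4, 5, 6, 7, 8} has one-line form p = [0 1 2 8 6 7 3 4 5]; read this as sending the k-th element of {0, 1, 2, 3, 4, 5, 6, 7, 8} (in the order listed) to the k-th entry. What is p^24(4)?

Tracing 4 → 6 → … returns to 4 after 6 steps, so 4 lies in a 6-cycle (3, 8, 5, 7, 4, 6).
Powers repeat with period 6 on this cycle, and 24 mod 6 = 0, so p^24(4) = p^0(4).
So p^24(4) = 4.

4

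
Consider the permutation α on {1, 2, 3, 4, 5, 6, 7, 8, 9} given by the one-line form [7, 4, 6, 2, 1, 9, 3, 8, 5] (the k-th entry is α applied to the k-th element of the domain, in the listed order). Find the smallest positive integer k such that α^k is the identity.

6

Writing α as disjoint cycles, the cycle lengths are 6, 2, 1.
The order of α is the least common multiple of its cycle lengths: lcm(6, 2) = 6.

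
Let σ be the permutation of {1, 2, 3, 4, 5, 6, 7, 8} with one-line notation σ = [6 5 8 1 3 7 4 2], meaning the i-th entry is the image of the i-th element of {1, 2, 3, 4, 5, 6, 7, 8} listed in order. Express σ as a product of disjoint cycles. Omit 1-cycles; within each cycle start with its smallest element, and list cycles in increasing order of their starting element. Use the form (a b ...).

Start at 1 and follow images: 1 → 6 → 7 → 4 → 1, giving the cycle (1 6 7 4).
Continuing from each remaining unvisited element yields (1 6 7 4)(2 5 3 8).

(1 6 7 4)(2 5 3 8)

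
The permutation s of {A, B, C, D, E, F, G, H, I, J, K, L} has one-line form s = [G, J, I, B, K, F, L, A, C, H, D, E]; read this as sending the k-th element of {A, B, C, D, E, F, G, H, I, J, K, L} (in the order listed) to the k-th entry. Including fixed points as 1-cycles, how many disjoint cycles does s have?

3

The cycle decomposition is (A G L E K D B J H)(C I)(F), which has 3 cycles (counting 1-cycles).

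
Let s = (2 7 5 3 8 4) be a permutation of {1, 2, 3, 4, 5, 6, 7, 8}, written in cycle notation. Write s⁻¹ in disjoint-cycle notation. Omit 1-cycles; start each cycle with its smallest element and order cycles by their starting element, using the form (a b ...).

(2 4 8 3 5 7)

If s sends a → b within a cycle, s⁻¹ sends b → a; equivalently, reverse each cycle.
After reversing and putting each cycle's least element first, s⁻¹ = (2 4 8 3 5 7).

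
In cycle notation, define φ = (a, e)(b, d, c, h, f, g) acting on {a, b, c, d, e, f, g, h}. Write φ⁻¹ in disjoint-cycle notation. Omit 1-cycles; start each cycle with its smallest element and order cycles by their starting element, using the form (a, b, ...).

Inverting a permutation written in cycle notation just reverses the order within every cycle.
After reversing and putting each cycle's least element first, φ⁻¹ = (a, e)(b, g, f, h, c, d).

(a, e)(b, g, f, h, c, d)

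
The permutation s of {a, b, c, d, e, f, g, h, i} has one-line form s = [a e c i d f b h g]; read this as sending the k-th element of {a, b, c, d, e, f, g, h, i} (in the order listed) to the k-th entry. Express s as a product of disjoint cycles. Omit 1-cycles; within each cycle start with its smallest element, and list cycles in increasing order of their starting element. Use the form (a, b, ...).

From b: b → e → d → i → g → b, closing the cycle (b, e, d, i, g).
Repeating from the next unused element and collecting all non-trivial cycles gives (b, e, d, i, g).

(b, e, d, i, g)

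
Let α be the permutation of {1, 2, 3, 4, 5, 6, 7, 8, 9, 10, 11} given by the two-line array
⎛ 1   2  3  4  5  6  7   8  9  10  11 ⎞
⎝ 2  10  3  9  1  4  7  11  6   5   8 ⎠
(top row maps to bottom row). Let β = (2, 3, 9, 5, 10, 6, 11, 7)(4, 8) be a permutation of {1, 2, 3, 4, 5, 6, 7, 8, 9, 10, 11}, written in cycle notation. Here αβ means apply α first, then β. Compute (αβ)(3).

9

α(3) = 3, then β(3) = 9; composing gives (αβ)(3) = 9.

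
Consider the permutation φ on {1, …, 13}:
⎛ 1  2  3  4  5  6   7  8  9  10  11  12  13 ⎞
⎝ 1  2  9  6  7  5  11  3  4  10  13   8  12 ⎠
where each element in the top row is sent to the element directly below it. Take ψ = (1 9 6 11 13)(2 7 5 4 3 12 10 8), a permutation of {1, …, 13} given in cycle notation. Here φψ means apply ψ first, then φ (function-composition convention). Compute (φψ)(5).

6

First apply ψ: ψ(5) = 4, then φ(4) = 6. Thus (φψ)(5) = 6.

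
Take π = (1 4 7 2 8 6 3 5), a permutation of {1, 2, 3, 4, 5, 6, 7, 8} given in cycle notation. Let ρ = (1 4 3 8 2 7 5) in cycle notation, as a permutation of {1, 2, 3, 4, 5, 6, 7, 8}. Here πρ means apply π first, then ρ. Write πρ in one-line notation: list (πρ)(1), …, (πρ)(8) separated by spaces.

(πρ)(x) = ρ(π(x)). Computing each image: ρ(π(1)) = ρ(4) = 3, ρ(π(2)) = ρ(8) = 2, ρ(π(3)) = ρ(5) = 1, ρ(π(4)) = ρ(7) = 5, ρ(π(5)) = ρ(1) = 4, ρ(π(6)) = ρ(3) = 8, ρ(π(7)) = ρ(2) = 7, ρ(π(8)) = ρ(6) = 6.
Hence πρ = [3 2 1 5 4 8 7 6].

3 2 1 5 4 8 7 6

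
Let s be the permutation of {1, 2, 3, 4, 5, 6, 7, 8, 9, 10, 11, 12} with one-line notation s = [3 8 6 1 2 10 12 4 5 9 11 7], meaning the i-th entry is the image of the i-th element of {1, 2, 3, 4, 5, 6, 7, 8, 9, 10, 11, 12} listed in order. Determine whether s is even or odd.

In disjoint-cycle form the cycle lengths are 9, 2, 1.
A cycle is odd iff its length is even; s has 1 even-length cycle, so sgn(s) = (−1)^1 and s is odd.

odd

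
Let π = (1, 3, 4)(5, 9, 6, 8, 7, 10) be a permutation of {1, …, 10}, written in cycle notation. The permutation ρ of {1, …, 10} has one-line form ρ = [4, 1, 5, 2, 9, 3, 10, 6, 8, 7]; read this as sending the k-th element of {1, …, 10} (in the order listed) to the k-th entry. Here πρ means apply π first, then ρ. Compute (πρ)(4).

(πρ)(4) = ρ(π(4)). π(4) = 1, then ρ(1) = 4. So (πρ)(4) = 4.

4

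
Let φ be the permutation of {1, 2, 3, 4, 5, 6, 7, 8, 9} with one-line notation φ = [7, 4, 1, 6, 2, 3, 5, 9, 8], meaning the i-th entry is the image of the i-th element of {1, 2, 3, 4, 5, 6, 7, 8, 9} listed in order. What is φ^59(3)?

Tracing 3 → 1 → … returns to 3 after 7 steps, so 3 lies in a 7-cycle (1 7 5 2 4 6 3).
Since the cycle has length 7, φ^59 acts on it the same as φ^3 (59 mod 7 = 3).
Advancing 3 steps from 3: 3 → 1 → 7 → 5.

5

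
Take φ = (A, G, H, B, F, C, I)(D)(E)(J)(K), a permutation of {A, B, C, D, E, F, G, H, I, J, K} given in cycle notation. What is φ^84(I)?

I

I lies in the 7-cycle (A, G, H, B, F, C, I).
Powers repeat with period 7 on this cycle, and 84 mod 7 = 0, so φ^84(I) = φ^0(I).
So φ^84(I) = I.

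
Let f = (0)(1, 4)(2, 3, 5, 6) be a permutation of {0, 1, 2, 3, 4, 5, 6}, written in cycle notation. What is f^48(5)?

5

5 lies in the 4-cycle (2, 3, 5, 6).
On a 4-cycle, f^4 is the identity, so f^48 = f^0 there (48 ≡ 0 mod 4).
So f^48(5) = 5.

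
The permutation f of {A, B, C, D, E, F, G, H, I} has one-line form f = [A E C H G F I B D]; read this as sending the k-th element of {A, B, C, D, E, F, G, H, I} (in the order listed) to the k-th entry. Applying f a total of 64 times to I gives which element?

Tracing I → D → … returns to I after 6 steps, so I lies in a 6-cycle (B E G I D H).
On a 6-cycle, f^6 is the identity, so f^64 = f^4 there (64 ≡ 4 mod 6).
Advancing 4 steps from I: I → D → H → B → E.

E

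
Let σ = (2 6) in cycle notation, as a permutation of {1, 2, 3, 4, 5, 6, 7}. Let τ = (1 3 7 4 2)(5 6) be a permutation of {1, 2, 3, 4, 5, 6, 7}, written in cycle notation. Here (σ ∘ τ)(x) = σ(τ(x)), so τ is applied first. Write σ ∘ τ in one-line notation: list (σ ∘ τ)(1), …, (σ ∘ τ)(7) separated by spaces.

3 1 7 6 2 5 4

(σ ∘ τ)(x) = σ(τ(x)). Computing each image: σ(τ(1)) = σ(3) = 3, σ(τ(2)) = σ(1) = 1, σ(τ(3)) = σ(7) = 7, σ(τ(4)) = σ(2) = 6, σ(τ(5)) = σ(6) = 2, σ(τ(6)) = σ(5) = 5, σ(τ(7)) = σ(4) = 4.
Hence σ ∘ τ = [3 1 7 6 2 5 4].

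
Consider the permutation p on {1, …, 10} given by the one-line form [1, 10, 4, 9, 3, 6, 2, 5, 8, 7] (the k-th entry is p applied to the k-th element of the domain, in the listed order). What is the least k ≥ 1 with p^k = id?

15

The disjoint-cycle form of p has cycle lengths 5, 3, 1, 1.
The order is lcm(5, 3) = 15.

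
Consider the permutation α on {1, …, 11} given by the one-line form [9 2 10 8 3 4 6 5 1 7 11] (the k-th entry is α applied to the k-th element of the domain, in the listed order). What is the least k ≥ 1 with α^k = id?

Decomposing into disjoint cycles gives cycle lengths 7, 2, 1, 1.
The order is lcm(7, 2) = 14.

14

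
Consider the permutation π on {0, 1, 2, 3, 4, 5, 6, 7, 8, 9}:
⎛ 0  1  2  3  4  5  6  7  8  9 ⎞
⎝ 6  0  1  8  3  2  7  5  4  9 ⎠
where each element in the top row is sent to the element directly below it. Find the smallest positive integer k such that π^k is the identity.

The disjoint-cycle form of π has cycle lengths 6, 3, 1.
Since disjoint cycles commute, ord(π) = lcm(6, 3) = 6.

6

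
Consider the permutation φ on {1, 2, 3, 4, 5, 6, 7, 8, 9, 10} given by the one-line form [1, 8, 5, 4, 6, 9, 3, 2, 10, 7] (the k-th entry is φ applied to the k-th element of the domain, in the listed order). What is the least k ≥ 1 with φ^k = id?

6

Writing φ as disjoint cycles, the cycle lengths are 6, 2, 1, 1.
The order is lcm(6, 2) = 6.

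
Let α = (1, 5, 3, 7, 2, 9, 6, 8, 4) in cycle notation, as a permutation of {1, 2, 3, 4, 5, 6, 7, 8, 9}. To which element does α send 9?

9 appears in (1, 5, 3, 7, 2, 9, 6, 8, 4); the next entry (wrapping around) is 6.

6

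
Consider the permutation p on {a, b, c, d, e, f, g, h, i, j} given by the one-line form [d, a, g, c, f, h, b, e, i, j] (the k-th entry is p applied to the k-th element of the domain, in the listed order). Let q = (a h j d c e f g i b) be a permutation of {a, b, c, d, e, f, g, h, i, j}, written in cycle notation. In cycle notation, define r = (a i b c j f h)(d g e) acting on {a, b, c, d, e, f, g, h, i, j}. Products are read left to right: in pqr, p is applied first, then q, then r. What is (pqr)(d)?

Apply the permutations in order: p(d) = c, then q(c) = e, then r(e) = d. So (pqr)(d) = d.

d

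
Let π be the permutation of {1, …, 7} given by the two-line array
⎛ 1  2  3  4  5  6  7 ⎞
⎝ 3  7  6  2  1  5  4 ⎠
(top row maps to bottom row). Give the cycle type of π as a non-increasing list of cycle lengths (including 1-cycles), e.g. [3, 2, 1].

The disjoint cycles are (1, 3, 6, 5)(2, 7, 4), with lengths 4, 3 in non-increasing order.

[4, 3]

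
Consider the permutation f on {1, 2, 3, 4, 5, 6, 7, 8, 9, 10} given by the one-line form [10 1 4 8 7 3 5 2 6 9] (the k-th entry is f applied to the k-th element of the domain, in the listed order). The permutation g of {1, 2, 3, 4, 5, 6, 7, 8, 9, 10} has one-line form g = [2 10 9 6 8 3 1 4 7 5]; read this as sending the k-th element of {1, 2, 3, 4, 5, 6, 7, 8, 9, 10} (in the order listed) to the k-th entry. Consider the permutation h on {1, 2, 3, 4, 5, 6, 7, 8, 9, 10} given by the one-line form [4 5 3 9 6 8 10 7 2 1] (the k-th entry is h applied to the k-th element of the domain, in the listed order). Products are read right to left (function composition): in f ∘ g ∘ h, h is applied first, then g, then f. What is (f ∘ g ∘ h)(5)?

4

(f ∘ g ∘ h)(5) = f(g(h(5))). h(5) = 6, then g(6) = 3, then f(3) = 4, so the result is 4.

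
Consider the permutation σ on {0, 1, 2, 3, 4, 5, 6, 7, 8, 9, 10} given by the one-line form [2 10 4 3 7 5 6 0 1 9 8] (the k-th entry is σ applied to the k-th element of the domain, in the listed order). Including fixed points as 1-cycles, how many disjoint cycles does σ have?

6

The cycle decomposition is (0 2 4 7)(1 10 8)(3)(5)(6)(9), which has 6 cycles (counting 1-cycles).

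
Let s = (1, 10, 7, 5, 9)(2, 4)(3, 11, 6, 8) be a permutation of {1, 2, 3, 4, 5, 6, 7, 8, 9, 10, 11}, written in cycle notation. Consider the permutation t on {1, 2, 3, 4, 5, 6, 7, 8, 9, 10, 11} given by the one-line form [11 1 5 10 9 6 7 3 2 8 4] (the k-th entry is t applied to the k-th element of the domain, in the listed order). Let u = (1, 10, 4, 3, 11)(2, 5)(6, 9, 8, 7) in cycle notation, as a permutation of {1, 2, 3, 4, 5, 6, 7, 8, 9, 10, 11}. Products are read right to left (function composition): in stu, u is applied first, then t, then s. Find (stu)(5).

10

Chase 5: u(5) = 2; t(2) = 1; s(1) = 10. Hence (stu)(5) = 10.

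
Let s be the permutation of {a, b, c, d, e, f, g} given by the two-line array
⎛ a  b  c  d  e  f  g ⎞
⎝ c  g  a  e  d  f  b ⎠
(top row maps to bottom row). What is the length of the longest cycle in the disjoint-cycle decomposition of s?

Decomposing into disjoint cycles gives (a c)(b g)(d e); the longest has length 2.

2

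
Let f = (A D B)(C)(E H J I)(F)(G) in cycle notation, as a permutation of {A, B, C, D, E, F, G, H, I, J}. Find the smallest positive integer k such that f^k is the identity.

12

The cycle type of f is (4, 3, 1, 1, 1).
Since disjoint cycles commute, ord(f) = lcm(4, 3) = 12.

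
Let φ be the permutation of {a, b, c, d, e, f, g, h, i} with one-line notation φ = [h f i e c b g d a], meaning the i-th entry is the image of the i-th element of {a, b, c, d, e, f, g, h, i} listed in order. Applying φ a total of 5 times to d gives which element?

Tracing d → e → … returns to d after 6 steps, so d lies in a 6-cycle (a, h, d, e, c, i).
Advancing 5 steps from d: d → e → c → i → a → h.

h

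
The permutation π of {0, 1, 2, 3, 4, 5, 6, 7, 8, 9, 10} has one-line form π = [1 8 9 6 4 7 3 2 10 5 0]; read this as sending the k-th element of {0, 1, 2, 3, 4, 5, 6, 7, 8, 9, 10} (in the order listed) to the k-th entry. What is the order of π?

4

Decomposing into disjoint cycles gives cycle lengths 4, 4, 2, 1.
Since disjoint cycles commute, ord(π) = lcm(4, 4, 2) = 4.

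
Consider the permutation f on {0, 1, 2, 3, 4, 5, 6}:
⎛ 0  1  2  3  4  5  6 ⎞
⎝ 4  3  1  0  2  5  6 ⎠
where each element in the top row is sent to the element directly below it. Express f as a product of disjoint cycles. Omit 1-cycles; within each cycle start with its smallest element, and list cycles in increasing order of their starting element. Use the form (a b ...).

Start at 0 and follow images: 0 → 4 → 2 → 1 → 3 → 0, giving the cycle (0 4 2 1 3).
Repeating from the next unused element and collecting all non-trivial cycles gives (0 4 2 1 3).

(0 4 2 1 3)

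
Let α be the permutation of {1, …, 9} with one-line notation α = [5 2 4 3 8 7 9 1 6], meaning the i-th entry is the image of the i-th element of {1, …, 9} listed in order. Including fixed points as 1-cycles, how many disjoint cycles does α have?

The cycle decomposition is (1, 5, 8)(2)(3, 4)(6, 7, 9), which has 4 cycles (counting 1-cycles).

4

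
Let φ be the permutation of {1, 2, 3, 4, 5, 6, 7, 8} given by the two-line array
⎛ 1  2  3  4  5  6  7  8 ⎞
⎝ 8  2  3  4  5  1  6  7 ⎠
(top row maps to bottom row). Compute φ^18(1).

7

Tracing 1 → 8 → … returns to 1 after 4 steps, so 1 lies in a 4-cycle (1, 8, 7, 6).
Powers repeat with period 4 on this cycle, and 18 mod 4 = 2, so φ^18(1) = φ^2(1).
Stepping 2 places around the cycle: 1 → 8 → 7.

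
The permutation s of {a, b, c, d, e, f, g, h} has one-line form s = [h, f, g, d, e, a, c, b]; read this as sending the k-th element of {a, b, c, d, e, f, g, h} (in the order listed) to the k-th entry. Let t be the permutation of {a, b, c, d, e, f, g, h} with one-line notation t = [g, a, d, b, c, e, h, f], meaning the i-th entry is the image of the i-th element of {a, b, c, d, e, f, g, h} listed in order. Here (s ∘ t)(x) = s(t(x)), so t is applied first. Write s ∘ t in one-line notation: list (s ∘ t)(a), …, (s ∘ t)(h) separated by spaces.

c h d f g e b a

For each element, apply t then s: a → g → c; b → a → h; c → d → d; d → b → f; e → c → g; f → e → e; g → h → b; h → f → a.
Collecting the images, s ∘ t = [c h d f g e b a].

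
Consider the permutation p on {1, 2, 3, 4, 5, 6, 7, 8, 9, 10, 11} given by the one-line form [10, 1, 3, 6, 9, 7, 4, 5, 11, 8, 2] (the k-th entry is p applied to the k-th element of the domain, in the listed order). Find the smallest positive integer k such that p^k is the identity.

Writing p as disjoint cycles, the cycle lengths are 7, 3, 1.
Since disjoint cycles commute, ord(p) = lcm(7, 3) = 21.

21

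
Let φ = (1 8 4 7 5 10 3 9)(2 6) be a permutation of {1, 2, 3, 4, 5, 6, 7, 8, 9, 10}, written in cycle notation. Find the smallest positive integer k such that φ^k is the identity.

8

The disjoint cycles have lengths 8, 2.
The order of φ is the least common multiple of its cycle lengths: lcm(8, 2) = 8.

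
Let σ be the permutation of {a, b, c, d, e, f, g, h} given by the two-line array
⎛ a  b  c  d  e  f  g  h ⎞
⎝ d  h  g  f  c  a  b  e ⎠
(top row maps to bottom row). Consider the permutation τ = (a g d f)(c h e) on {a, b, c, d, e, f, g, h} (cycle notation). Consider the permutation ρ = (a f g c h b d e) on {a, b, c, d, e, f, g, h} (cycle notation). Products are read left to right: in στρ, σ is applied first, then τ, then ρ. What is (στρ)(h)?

h

Chase h: σ(h) = e; τ(e) = c; ρ(c) = h. Hence (στρ)(h) = h.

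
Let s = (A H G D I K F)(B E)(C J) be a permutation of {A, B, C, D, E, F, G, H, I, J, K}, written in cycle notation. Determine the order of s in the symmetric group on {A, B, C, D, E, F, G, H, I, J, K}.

The disjoint cycles have lengths 7, 2, 2.
The order is lcm(7, 2, 2) = 14.

14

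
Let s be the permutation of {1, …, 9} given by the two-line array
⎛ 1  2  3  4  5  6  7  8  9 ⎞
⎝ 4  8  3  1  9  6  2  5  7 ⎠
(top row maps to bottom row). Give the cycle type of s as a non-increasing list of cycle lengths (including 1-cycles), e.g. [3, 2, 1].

[5, 2, 1, 1]

The disjoint cycles are (1 4)(2 8 5 9 7)(3)(6), with lengths 5, 2, 1, 1 in non-increasing order.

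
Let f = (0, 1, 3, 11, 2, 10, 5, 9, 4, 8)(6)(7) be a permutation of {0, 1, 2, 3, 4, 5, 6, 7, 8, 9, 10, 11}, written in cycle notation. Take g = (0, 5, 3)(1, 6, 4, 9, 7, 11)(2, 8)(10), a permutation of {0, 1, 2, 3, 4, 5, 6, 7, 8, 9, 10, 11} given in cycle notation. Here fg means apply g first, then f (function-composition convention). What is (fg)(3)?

First apply g: g(3) = 0, then f(0) = 1. Thus (fg)(3) = 1.

1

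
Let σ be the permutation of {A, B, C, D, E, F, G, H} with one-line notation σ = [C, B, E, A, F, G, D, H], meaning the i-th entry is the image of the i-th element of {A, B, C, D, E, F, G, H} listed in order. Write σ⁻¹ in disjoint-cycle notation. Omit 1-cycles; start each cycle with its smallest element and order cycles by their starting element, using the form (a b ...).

(A D G F E C)

First write σ in disjoint cycles: (A C E F G D).
Reversing each cycle (and rotating so the smallest element leads) gives σ⁻¹ = (A D G F E C).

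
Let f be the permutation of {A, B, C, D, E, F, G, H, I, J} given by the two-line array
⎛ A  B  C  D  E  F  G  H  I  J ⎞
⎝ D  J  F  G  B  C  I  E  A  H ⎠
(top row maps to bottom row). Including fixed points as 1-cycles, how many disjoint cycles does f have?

The cycle decomposition is (A, D, G, I)(B, J, H, E)(C, F), which has 3 cycles (counting 1-cycles).

3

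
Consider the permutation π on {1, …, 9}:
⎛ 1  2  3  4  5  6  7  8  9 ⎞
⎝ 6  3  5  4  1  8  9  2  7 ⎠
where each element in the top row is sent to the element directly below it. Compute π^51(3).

Tracing 3 → 5 → … returns to 3 after 6 steps, so 3 lies in a 6-cycle (1, 6, 8, 2, 3, 5).
Powers repeat with period 6 on this cycle, and 51 mod 6 = 3, so π^51(3) = π^3(3).
Advancing 3 steps from 3: 3 → 5 → 1 → 6.

6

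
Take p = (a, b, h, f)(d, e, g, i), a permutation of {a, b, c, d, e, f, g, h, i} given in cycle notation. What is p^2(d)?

g

d lies in the 4-cycle (d, e, g, i).
Advancing 2 steps from d: d → e → g.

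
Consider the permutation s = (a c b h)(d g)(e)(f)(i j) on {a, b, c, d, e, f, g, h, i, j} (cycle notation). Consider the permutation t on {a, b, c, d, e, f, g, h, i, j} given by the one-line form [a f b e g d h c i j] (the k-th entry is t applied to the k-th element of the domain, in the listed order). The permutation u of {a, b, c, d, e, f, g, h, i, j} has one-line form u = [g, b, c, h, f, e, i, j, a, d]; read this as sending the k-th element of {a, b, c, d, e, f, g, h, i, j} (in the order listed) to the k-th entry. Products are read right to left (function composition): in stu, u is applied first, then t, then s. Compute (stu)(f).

d

Chase f: u(f) = e; t(e) = g; s(g) = d. Hence (stu)(f) = d.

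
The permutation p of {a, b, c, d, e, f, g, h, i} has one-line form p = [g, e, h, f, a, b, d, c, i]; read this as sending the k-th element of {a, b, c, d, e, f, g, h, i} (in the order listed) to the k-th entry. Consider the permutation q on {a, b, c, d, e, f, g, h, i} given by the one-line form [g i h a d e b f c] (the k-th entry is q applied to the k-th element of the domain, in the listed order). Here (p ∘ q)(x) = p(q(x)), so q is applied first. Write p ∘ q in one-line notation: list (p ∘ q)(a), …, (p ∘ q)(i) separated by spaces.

d i c g f a e b h

For each element, apply q then p: a → g → d; b → i → i; c → h → c; d → a → g; e → d → f; f → e → a; g → b → e; h → f → b; i → c → h.
Collecting the images, p ∘ q = [d i c g f a e b h].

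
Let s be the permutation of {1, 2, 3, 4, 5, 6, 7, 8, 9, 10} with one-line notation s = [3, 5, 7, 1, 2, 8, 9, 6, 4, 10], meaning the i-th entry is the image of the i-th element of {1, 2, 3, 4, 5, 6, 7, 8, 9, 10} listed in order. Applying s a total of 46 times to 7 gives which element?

9

Tracing 7 → 9 → … returns to 7 after 5 steps, so 7 lies in a 5-cycle (1 3 7 9 4).
Since the cycle has length 5, s^46 acts on it the same as s^1 (46 mod 5 = 1).
Advancing 1 step from 7: 7 → 9.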